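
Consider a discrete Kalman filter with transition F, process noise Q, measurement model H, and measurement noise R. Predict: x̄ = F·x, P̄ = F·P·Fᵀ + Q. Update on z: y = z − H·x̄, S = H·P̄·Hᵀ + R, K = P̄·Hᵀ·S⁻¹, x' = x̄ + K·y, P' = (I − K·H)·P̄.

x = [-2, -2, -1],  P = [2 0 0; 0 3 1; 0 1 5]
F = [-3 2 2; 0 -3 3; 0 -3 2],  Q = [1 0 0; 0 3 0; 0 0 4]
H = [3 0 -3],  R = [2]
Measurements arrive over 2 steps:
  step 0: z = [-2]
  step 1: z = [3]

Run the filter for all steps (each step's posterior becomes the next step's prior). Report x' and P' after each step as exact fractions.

step 0: x' = [885/442, 438/221, 91/34], P' = [20827/884 13269/442 1593/68; 13269/442 10572/221 1023/34; 1593/68 1023/34 1599/68]
step 1: x' = [1677478/815615, 13275399/4078075, 4304183/4078075], P' = [365605/163123 2230578/815615 1749771/815615; 2230578/815615 81861204/4078075 11518668/4078075; 1749771/815615 11518668/4078075 9263431/4078075]

step 0: x̄ = F·x = [0, 3, 4]
step 0: P̄ = F·P·Fᵀ + Q = [59 12 0; 12 57 42; 0 42 39]
step 0: y = z − H·x̄ = [10]
step 0: S = H·P̄·Hᵀ + R = [884]
step 0: K = P̄·Hᵀ·S⁻¹ = [177/884; -45/442; -9/68]
step 0: x' = x̄ + K·y = [885/442, 438/221, 91/34]
step 0: P' = (I − K·H)·P̄ = [20827/884 13269/442 1593/68; 13269/442 10572/221 1023/34; 1593/68 1023/34 1599/68]
step 1: x̄ = F·x = [1463/442, 921/442, -131/221]
step 1: P̄ = F·P·Fᵀ + Q = [86447/884 -76545/884 -27297/221; -76545/884 91563/884 26586/221; -27297/221 26586/221 37025/221]
step 1: y = z − H·x̄ = [-3849/442]
step 1: S = H·P̄·Hᵀ + R = [4078075/884]
step 1: K = P̄·Hᵀ·S⁻¹ = [117381/815615; -548667/4078075; -771864/4078075]
step 1: x' = x̄ + K·y = [1677478/815615, 13275399/4078075, 4304183/4078075]
step 1: P' = (I − K·H)·P̄ = [365605/163123 2230578/815615 1749771/815615; 2230578/815615 81861204/4078075 11518668/4078075; 1749771/815615 11518668/4078075 9263431/4078075]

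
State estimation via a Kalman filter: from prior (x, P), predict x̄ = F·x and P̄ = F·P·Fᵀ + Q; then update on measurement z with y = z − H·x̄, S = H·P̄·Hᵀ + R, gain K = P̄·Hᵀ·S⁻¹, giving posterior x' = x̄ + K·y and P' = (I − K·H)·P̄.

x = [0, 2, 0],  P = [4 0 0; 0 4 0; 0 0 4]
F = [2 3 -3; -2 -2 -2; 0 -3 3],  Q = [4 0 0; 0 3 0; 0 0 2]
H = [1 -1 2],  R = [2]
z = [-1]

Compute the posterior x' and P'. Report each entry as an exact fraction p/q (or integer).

x' = [1074/185, -807/185, -1034/185]
P' = [15724/185 -5372/185 -10584/185; -5372/185 4946/185 5092/185; -10584/185 5092/185 7914/185]

x̄ = F·x = [6, -4, -6]
P̄ = F·P·Fᵀ + Q = [92 -16 -72; -16 51 0; -72 0 74]
y = z − H·x̄ = [1]
S = H·P̄·Hᵀ + R = [185]
K = P̄·Hᵀ·S⁻¹ = [-36/185; -67/185; 76/185]
x' = x̄ + K·y = [1074/185, -807/185, -1034/185]
P' = (I − K·H)·P̄ = [15724/185 -5372/185 -10584/185; -5372/185 4946/185 5092/185; -10584/185 5092/185 7914/185]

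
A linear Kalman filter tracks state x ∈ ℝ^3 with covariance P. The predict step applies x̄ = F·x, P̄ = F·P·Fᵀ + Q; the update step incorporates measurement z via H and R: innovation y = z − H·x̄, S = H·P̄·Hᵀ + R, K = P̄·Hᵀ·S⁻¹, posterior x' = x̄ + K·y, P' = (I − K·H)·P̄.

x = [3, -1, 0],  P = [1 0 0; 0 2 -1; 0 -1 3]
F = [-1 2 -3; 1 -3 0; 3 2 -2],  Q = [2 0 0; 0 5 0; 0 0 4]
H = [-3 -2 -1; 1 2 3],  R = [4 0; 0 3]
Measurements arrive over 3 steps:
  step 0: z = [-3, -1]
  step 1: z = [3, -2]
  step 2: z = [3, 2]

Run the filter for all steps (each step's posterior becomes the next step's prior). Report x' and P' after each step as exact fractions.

step 0: x̄ = F·x = [-5, 6, 7]
step 0: P̄ = F·P·Fᵀ + Q = [50 -22 33; -22 24 -15; 33 -15 41]
step 0: y = z − H·x̄ = [1, -29]
step 0: S = H·P̄·Hᵀ + R = [465 -403; -403 448]
step 0: K = P̄·Hᵀ·S⁻¹ = [-19957/45911 -232/1481; 7127/45911 144/1481; 1498/45911 460/1481]
step 0: x' = x̄ + K·y = [-40944/45911, 153137/45911, -90665/45911]
step 0: P' = (I − K·H)·P̄ = [276687/45911 -488109/45911 225985/45911; -488109/45911 951489/45911 -467159/45911; 225985/45911 -467159/45911 250371/45911]
step 1: x̄ = F·x = [619213/45911, -500355/45911, 364772/45911]
step 1: P̄ = F·P·Fᵀ + Q = [15342058/45911 -13308552/45911 5615380/45911; -13308552/45911 11998297/45911 -4717034/45911; 5615380/45911 -4717034/45911 2649411/45911]
step 1: y = z − H·x̄ = [1359434/45911, -804641/45911]
step 1: S = H·P̄·Hᵀ + R = [44026285/45911 -13916707/45911; -13916707/45911 11171342/45911]
step 1: K = P̄·Hᵀ·S⁻¹ = [-628624346/927751373 -2243108760/6494259611; 567713956/927751373 2937422452/6494259611; -170922623/927751373 130021172/927751373]
step 1: x' = x̄ + K·y = [-3393215395/6494259611, -4587533019/6494259611, 31350502/927751373]
step 1: P' = (I − K·H)·P̄ = [43889868798/6494259611 -72896294760/6494259611 4532066402/927751373; -72896294760/6494259611 131667529605/6494259611 -8648880814/927751373; 4532066402/927751373 -8648880814/927751373 4385252914/927751373]
step 2: x̄ = F·x = [-6440211185/6494259611, 10369383662/6494259611, -2827659893/927751373]
step 2: P̄ = F·P·Fᵀ + Q = [2068257396322/6494259611 -1838429405952/6494259611 95849479808/927751373; -1838429405952/6494259611 1698746701858/6494259611 -82109061676/927751373; 95849479808/927751373 -82109061676/927751373 42761609762/927751373]
step 2: y = z − H·x̄ = [1107293351/6494259611, 8295831548/927751373]
step 2: S = H·P̄·Hᵀ + R = [5400083234692/6494259611 -185953383784/927751373; -185953383784/927751373 193072534991/927751373]
step 2: K = P̄·Hᵀ·S⁻¹ = [-41763236299887/61635750697690 -76257905085638/215725127441915; 18829500448956/30817875348845 100573299182168/215725127441915; -11277898523871/61635750697690 4132684368438/30817875348845]
step 2: x' = x̄ + K·y = [-368296275105139/86290050976766, 253247009106074/43145025488383, -23174490138065/12327150139538]
step 2: P' = (I − K·H)·P̄ = [1450486351146197/215725127441915 -2405265292329352/215725127441915 149108119916933/30817875348845; -2405265292329352/215725127441915 4339681100844002/215725127441915 -284398905324388/30817875348845; 149108119916933/30817875348845 -284398905324388/30817875348845 144029247945719/30817875348845]

step 0: x' = [-40944/45911, 153137/45911, -90665/45911], P' = [276687/45911 -488109/45911 225985/45911; -488109/45911 951489/45911 -467159/45911; 225985/45911 -467159/45911 250371/45911]
step 1: x' = [-3393215395/6494259611, -4587533019/6494259611, 31350502/927751373], P' = [43889868798/6494259611 -72896294760/6494259611 4532066402/927751373; -72896294760/6494259611 131667529605/6494259611 -8648880814/927751373; 4532066402/927751373 -8648880814/927751373 4385252914/927751373]
step 2: x' = [-368296275105139/86290050976766, 253247009106074/43145025488383, -23174490138065/12327150139538], P' = [1450486351146197/215725127441915 -2405265292329352/215725127441915 149108119916933/30817875348845; -2405265292329352/215725127441915 4339681100844002/215725127441915 -284398905324388/30817875348845; 149108119916933/30817875348845 -284398905324388/30817875348845 144029247945719/30817875348845]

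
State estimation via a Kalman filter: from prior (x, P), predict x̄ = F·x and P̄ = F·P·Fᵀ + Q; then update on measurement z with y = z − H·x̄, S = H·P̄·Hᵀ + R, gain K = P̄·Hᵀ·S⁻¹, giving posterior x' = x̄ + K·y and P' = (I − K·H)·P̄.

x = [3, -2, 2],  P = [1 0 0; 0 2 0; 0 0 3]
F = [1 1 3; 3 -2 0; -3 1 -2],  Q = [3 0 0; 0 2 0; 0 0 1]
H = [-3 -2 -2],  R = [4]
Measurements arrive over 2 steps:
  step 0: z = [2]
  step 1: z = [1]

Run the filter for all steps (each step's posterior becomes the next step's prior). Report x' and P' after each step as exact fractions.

step 0: x̄ = F·x = [7, 13, -15]
step 0: P̄ = F·P·Fᵀ + Q = [33 -1 -19; -1 19 -13; -19 -13 24]
step 0: y = z − H·x̄ = [19]
step 0: S = H·P̄·Hᵀ + R = [129]
step 0: K = P̄·Hᵀ·S⁻¹ = [-59/129; -3/43; 35/129]
step 0: x' = x̄ + K·y = [-218/129, 502/43, -1270/129]
step 0: P' = (I − K·H)·P̄ = [776/129 -220/43 -386/129; -220/43 790/43 -454/43; -386/129 -454/43 1871/129]
step 1: x̄ = F·x = [-2522/129, -1222/43, 4700/129]
step 1: P̄ = F·P·Fᵀ + Q = [8564/129 542/43 -6980/129; 542/43 8214/43 -6932/43; -6980/129 -6932/43 21743/129]
step 1: y = z − H·x̄ = [-5369/129]
step 1: S = H·P̄·Hᵀ + R = [32516/129]
step 1: K = P̄·Hᵀ·S⁻¹ = [-3746/8129; -6285/16258; 9523/16258]
step 1: x' = x̄ + K·y = [-3016/8129, -200447/16258, 195997/16258]
step 1: P' = (I − K·H)·P̄ = [104548/8129 -262554/8129 113224/8129; -262554/8129 1246617/8129 -846501/8129; 113224/8129 -846501/8129 667142/8129]

step 0: x' = [-218/129, 502/43, -1270/129], P' = [776/129 -220/43 -386/129; -220/43 790/43 -454/43; -386/129 -454/43 1871/129]
step 1: x' = [-3016/8129, -200447/16258, 195997/16258], P' = [104548/8129 -262554/8129 113224/8129; -262554/8129 1246617/8129 -846501/8129; 113224/8129 -846501/8129 667142/8129]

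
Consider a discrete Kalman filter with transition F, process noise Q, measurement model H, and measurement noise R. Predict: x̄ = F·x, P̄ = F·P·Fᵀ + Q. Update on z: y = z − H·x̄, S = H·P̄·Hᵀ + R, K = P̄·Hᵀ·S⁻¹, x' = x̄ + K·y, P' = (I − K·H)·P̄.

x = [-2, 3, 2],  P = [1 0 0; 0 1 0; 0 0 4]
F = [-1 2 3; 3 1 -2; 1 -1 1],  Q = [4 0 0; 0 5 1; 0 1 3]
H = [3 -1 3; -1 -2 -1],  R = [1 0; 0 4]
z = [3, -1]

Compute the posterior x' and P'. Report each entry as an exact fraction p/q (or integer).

x̄ = F·x = [14, -7, -3]
P̄ = F·P·Fᵀ + Q = [45 -25 9; -25 31 -5; 9 -5 9]
y = z − H·x̄ = [-37, -4]
S = H·P̄·Hᵀ + R = [860 -4; -4 80]
K = P̄·Hᵀ·S⁻¹ = [934/4299 -673/17196; -613/4299 -7001/17196; 293/4299 -1661/17196]
x' = x̄ + K·y = [8767/1433, -137/1433, -7359/1433]
P' = (I − K·H)·P̄ = [18124/4299 155/4299 -17761/4299; 155/4299 3088/4299 670/4299; -17761/4299 670/4299 18082/4299]

x' = [8767/1433, -137/1433, -7359/1433]
P' = [18124/4299 155/4299 -17761/4299; 155/4299 3088/4299 670/4299; -17761/4299 670/4299 18082/4299]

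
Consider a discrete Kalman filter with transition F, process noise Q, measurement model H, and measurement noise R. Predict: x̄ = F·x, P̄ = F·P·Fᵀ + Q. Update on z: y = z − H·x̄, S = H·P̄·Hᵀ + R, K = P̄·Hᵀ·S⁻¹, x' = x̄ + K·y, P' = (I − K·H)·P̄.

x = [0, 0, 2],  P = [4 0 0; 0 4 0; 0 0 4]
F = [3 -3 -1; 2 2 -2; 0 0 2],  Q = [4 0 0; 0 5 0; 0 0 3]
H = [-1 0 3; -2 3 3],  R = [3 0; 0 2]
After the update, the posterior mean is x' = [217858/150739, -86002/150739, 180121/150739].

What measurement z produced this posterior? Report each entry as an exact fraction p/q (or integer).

z = [2, -1]

x̄ = F·x = [-2, -4, 4]
P̄ = F·P·Fᵀ + Q = [80 8 -8; 8 53 -16; -8 -16 19]
S = H·P̄·Hᵀ + R = [302 235; 235 682]
K = P̄·Hᵀ·S⁻¹ = [-33328/150739 -23880/150739; -60517/150739 41850/150739; 38455/150739 -7725/150739]
x' − x̄ = [519336/150739, 516954/150739, -422835/150739] = K·y
y = (KᵀK)⁻¹·Kᵀ·(x' − x̄) = [-12, -5]
z = y + H·x̄ = [-12, -5] + [14, 4] = [2, -1]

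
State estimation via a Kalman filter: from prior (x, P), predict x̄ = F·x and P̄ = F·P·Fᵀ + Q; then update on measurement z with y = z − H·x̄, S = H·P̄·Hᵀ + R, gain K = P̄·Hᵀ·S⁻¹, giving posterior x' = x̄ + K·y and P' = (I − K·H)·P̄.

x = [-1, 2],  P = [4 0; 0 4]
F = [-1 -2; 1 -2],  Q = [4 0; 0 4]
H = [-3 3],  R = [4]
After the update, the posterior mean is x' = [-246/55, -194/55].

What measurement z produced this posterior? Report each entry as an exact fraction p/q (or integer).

z = [3]

x̄ = F·x = [-3, -5]
P̄ = F·P·Fᵀ + Q = [24 12; 12 24]
S = H·P̄·Hᵀ + R = [220]
K = P̄·Hᵀ·S⁻¹ = [-9/55; 9/55]
x' − x̄ = [-81/55, 81/55] = K·y
y = (KᵀK)⁻¹·Kᵀ·(x' − x̄) = [9]
z = y + H·x̄ = [9] + [-6] = [3]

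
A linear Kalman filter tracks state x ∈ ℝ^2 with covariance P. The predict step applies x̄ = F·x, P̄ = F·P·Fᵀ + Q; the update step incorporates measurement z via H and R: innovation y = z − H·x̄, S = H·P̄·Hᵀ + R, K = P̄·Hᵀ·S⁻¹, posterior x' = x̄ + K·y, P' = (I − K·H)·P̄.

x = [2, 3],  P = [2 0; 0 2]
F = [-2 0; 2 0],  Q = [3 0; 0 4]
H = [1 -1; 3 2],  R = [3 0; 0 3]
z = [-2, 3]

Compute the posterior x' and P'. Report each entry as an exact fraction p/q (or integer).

x̄ = F·x = [-4, 4]
P̄ = F·P·Fᵀ + Q = [11 -8; -8 12]
y = z − H·x̄ = [6, 7]
S = H·P̄·Hᵀ + R = [42 17; 17 54]
K = P̄·Hᵀ·S⁻¹ = [737/1979 391/1979; -1080/1979 340/1979]
x' = x̄ + K·y = [-757/1979, 3816/1979]
P' = (I − K·H)·P̄ = [1119/1979 -1092/1979; -1092/1979 2148/1979]

x' = [-757/1979, 3816/1979]
P' = [1119/1979 -1092/1979; -1092/1979 2148/1979]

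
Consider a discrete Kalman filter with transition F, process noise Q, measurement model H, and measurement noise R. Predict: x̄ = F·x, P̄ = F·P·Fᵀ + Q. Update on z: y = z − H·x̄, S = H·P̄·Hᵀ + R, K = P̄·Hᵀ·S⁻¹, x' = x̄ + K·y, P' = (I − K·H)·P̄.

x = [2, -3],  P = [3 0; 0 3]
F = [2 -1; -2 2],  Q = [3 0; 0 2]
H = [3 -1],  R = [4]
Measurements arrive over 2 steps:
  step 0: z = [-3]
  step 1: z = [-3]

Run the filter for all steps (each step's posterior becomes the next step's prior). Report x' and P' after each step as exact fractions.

step 0: x' = [-29/25, -14/15], P' = [18/25 6/5; 6/5 14/3]
step 1: x' = [-7681/7481, -116/7481], P' = [5850/7481 10874/7481; 10874/7481 41318/7481]

step 0: x̄ = F·x = [7, -10]
step 0: P̄ = F·P·Fᵀ + Q = [18 -18; -18 26]
step 0: y = z − H·x̄ = [-34]
step 0: S = H·P̄·Hᵀ + R = [300]
step 0: K = P̄·Hᵀ·S⁻¹ = [6/25; -4/15]
step 0: x' = x̄ + K·y = [-29/25, -14/15]
step 0: P' = (I − K·H)·P̄ = [18/25 6/5; 6/5 14/3]
step 1: x̄ = F·x = [-104/75, 34/75]
step 1: P̄ = F·P·Fᵀ + Q = [431/75 -376/75; -376/75 1046/75]
step 1: y = z − H·x̄ = [121/75]
step 1: S = H·P̄·Hᵀ + R = [7481/75]
step 1: K = P̄·Hᵀ·S⁻¹ = [1669/7481; -2174/7481]
step 1: x' = x̄ + K·y = [-7681/7481, -116/7481]
step 1: P' = (I − K·H)·P̄ = [5850/7481 10874/7481; 10874/7481 41318/7481]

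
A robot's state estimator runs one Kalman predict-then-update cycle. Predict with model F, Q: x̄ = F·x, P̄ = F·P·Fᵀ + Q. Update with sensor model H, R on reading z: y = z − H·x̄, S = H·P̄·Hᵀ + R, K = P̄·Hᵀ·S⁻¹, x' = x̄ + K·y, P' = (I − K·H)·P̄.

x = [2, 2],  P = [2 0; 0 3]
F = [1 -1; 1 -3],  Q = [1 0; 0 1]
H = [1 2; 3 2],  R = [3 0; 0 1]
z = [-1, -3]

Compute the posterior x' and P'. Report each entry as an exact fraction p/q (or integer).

x̄ = F·x = [0, -4]
P̄ = F·P·Fᵀ + Q = [6 11; 11 30]
y = z − H·x̄ = [7, 5]
S = H·P̄·Hᵀ + R = [173 226; 226 307]
K = P̄·Hᵀ·S⁻¹ = [-12/55 16/55; 779/2035 43/2035]
x' = x̄ + K·y = [-4/55, -2472/2035]
P' = (I − K·H)·P̄ = [26/55 -31/55; -31/55 1742/2035]

x' = [-4/55, -2472/2035]
P' = [26/55 -31/55; -31/55 1742/2035]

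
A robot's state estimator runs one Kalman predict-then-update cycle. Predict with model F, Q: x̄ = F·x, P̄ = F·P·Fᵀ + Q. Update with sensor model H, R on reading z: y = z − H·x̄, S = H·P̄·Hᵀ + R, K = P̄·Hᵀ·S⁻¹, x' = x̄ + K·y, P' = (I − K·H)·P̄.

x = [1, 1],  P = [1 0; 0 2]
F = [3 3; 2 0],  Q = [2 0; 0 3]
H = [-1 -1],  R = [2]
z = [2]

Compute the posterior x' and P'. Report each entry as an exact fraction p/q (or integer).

x̄ = F·x = [6, 2]
P̄ = F·P·Fᵀ + Q = [29 6; 6 7]
y = z − H·x̄ = [10]
S = H·P̄·Hᵀ + R = [50]
K = P̄·Hᵀ·S⁻¹ = [-7/10; -13/50]
x' = x̄ + K·y = [-1, -3/5]
P' = (I − K·H)·P̄ = [9/2 -31/10; -31/10 181/50]

x' = [-1, -3/5]
P' = [9/2 -31/10; -31/10 181/50]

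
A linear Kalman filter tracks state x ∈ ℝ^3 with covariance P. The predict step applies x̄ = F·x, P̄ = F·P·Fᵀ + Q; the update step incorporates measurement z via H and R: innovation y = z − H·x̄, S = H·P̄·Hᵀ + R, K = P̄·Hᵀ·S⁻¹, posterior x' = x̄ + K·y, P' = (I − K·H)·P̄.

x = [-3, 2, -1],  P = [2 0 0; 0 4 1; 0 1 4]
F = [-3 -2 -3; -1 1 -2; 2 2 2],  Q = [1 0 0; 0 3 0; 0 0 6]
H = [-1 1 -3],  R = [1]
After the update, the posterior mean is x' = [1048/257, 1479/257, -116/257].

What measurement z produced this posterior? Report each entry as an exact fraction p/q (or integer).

x̄ = F·x = [8, 7, -4]
P̄ = F·P·Fᵀ + Q = [83 23 -62; 23 21 -14; -62 -14 54]
S = H·P̄·Hᵀ + R = [257]
K = P̄·Hᵀ·S⁻¹ = [126/257; 40/257; -114/257]
x' − x̄ = [-1008/257, -320/257, 912/257] = K·y
y = (KᵀK)⁻¹·Kᵀ·(x' − x̄) = [-8]
z = y + H·x̄ = [-8] + [11] = [3]

z = [3]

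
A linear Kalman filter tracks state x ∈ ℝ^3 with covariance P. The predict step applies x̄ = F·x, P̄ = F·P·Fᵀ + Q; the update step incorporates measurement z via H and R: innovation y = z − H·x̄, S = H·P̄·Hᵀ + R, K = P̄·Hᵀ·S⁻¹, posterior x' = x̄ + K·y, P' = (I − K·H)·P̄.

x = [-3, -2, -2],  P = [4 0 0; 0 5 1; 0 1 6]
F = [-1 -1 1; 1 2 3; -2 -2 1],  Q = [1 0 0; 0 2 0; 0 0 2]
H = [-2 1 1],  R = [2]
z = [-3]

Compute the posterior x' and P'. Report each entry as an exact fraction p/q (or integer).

x' = [83/33, -47/11, 200/33]
P' = [454/33 81/11 661/33; 81/11 148/11 38/11; 661/33 38/11 1192/33]

x̄ = F·x = [3, -13, 8]
P̄ = F·P·Fᵀ + Q = [14 3 21; 3 92 -14; 21 -14 40]
y = z − H·x̄ = [8]
S = H·P̄·Hᵀ + R = [66]
K = P̄·Hᵀ·S⁻¹ = [-2/33; 12/11; -8/33]
x' = x̄ + K·y = [83/33, -47/11, 200/33]
P' = (I − K·H)·P̄ = [454/33 81/11 661/33; 81/11 148/11 38/11; 661/33 38/11 1192/33]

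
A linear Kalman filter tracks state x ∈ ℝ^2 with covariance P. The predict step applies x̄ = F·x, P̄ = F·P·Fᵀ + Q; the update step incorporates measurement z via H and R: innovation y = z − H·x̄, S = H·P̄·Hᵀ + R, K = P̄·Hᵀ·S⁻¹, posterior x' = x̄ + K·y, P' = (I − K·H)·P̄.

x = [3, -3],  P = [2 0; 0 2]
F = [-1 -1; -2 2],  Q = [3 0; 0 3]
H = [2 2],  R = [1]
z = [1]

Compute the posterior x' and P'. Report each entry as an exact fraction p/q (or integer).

x' = [10/3, -62/21]
P' = [77/15 -76/15; -76/15 551/105]

x̄ = F·x = [0, -12]
P̄ = F·P·Fᵀ + Q = [7 0; 0 19]
y = z − H·x̄ = [25]
S = H·P̄·Hᵀ + R = [105]
K = P̄·Hᵀ·S⁻¹ = [2/15; 38/105]
x' = x̄ + K·y = [10/3, -62/21]
P' = (I − K·H)·P̄ = [77/15 -76/15; -76/15 551/105]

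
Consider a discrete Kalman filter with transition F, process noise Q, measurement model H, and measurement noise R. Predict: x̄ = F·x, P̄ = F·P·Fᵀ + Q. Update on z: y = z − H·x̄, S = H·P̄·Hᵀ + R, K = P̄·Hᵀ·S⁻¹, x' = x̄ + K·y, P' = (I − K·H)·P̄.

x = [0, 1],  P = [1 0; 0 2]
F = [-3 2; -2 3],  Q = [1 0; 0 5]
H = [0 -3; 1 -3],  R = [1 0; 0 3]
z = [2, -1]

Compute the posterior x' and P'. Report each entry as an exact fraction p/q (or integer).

x' = [-1534/781, -456/781]
P' = [1962/781 180/781; 180/781 81/781]

x̄ = F·x = [2, 3]
P̄ = F·P·Fᵀ + Q = [18 18; 18 27]
y = z − H·x̄ = [11, 6]
S = H·P̄·Hᵀ + R = [244 189; 189 156]
K = P̄·Hᵀ·S⁻¹ = [-540/781 474/781; -243/781 -21/781]
x' = x̄ + K·y = [-1534/781, -456/781]
P' = (I − K·H)·P̄ = [1962/781 180/781; 180/781 81/781]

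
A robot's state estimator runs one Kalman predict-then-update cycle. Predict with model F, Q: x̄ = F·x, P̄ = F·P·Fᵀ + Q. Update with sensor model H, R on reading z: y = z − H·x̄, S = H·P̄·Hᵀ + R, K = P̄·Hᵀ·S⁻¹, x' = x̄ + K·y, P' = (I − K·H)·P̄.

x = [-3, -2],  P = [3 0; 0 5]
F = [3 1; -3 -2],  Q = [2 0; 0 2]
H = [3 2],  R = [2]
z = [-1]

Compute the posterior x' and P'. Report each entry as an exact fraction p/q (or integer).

x' = [-41/5, 117/10]
P' = [314/15 -464/15; -464/15 2771/60]

x̄ = F·x = [-11, 13]
P̄ = F·P·Fᵀ + Q = [34 -37; -37 49]
y = z − H·x̄ = [6]
S = H·P̄·Hᵀ + R = [60]
K = P̄·Hᵀ·S⁻¹ = [7/15; -13/60]
x' = x̄ + K·y = [-41/5, 117/10]
P' = (I − K·H)·P̄ = [314/15 -464/15; -464/15 2771/60]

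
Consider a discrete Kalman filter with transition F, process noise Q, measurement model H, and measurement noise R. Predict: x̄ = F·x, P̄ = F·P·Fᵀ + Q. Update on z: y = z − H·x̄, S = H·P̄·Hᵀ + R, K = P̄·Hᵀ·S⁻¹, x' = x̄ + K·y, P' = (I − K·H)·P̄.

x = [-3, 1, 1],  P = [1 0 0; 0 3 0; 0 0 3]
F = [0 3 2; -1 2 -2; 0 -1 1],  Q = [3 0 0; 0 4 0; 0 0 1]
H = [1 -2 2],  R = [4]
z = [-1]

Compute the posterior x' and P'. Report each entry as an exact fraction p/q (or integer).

x' = [5, 3, 0]
P' = [4962/125 1662/125 -159/25; 1662/125 737/125 -34/25; -159/25 -34/25 21/10]

x̄ = F·x = [5, 3, 0]
P̄ = F·P·Fᵀ + Q = [42 6 -3; 6 29 -12; -3 -12 7]
y = z − H·x̄ = [0]
S = H·P̄·Hᵀ + R = [250]
K = P̄·Hᵀ·S⁻¹ = [12/125; -38/125; 7/50]
x' = x̄ + K·y = [5, 3, 0]
P' = (I − K·H)·P̄ = [4962/125 1662/125 -159/25; 1662/125 737/125 -34/25; -159/25 -34/25 21/10]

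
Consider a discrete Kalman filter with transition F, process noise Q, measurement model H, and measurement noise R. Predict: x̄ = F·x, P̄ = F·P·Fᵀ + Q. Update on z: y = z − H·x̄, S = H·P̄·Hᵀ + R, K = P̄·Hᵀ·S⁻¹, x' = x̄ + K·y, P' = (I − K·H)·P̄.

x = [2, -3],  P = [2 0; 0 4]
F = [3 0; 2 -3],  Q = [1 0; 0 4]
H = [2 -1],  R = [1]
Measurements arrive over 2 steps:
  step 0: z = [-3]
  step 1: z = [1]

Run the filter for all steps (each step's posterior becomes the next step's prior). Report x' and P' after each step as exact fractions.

step 0: x̄ = F·x = [6, 13]
step 0: P̄ = F·P·Fᵀ + Q = [19 12; 12 48]
step 0: y = z − H·x̄ = [-2]
step 0: S = H·P̄·Hᵀ + R = [77]
step 0: K = P̄·Hᵀ·S⁻¹ = [26/77; -24/77]
step 0: x' = x̄ + K·y = [410/77, 1049/77]
step 0: P' = (I − K·H)·P̄ = [787/77 1548/77; 1548/77 3120/77]
step 1: x̄ = F·x = [1230/77, -2327/77]
step 1: P̄ = F·P·Fᵀ + Q = [7160/77 -9210/77; -9210/77 12960/77]
step 1: y = z − H·x̄ = [-4710/77]
step 1: S = H·P̄·Hᵀ + R = [78517/77]
step 1: K = P̄·Hᵀ·S⁻¹ = [23530/78517; -31380/78517]
step 1: x' = x̄ + K·y = [-185070/78517, -453367/78517]
step 1: P' = (I − K·H)·P̄ = [110660/78517 197790/78517; 197790/78517 426960/78517]

step 0: x' = [410/77, 1049/77], P' = [787/77 1548/77; 1548/77 3120/77]
step 1: x' = [-185070/78517, -453367/78517], P' = [110660/78517 197790/78517; 197790/78517 426960/78517]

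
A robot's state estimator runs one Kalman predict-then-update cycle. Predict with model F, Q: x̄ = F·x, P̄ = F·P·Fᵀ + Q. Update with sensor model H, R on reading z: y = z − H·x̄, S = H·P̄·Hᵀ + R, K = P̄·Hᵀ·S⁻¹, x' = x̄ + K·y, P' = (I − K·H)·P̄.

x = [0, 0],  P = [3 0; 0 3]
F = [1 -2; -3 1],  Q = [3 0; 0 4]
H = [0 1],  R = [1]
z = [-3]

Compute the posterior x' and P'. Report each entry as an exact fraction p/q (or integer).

x' = [9/7, -102/35]
P' = [81/7 -3/7; -3/7 34/35]

x̄ = F·x = [0, 0]
P̄ = F·P·Fᵀ + Q = [18 -15; -15 34]
y = z − H·x̄ = [-3]
S = H·P̄·Hᵀ + R = [35]
K = P̄·Hᵀ·S⁻¹ = [-3/7; 34/35]
x' = x̄ + K·y = [9/7, -102/35]
P' = (I − K·H)·P̄ = [81/7 -3/7; -3/7 34/35]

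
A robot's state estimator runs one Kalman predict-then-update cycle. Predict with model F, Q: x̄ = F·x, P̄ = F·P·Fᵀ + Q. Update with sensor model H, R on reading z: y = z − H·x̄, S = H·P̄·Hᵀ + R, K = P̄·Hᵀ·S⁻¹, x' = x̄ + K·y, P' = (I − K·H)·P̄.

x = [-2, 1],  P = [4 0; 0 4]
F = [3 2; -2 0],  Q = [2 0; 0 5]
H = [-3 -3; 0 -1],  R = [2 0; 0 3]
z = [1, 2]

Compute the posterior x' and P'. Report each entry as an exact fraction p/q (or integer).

x' = [1760/1933, -2387/1933]
P' = [5502/1933 -5070/1933; -5070/1933 5064/1933]

x̄ = F·x = [-4, 4]
P̄ = F·P·Fᵀ + Q = [54 -24; -24 21]
y = z − H·x̄ = [1, 6]
S = H·P̄·Hᵀ + R = [245 -9; -9 24]
K = P̄·Hᵀ·S⁻¹ = [-648/1933 1690/1933; 9/1933 -1688/1933]
x' = x̄ + K·y = [1760/1933, -2387/1933]
P' = (I − K·H)·P̄ = [5502/1933 -5070/1933; -5070/1933 5064/1933]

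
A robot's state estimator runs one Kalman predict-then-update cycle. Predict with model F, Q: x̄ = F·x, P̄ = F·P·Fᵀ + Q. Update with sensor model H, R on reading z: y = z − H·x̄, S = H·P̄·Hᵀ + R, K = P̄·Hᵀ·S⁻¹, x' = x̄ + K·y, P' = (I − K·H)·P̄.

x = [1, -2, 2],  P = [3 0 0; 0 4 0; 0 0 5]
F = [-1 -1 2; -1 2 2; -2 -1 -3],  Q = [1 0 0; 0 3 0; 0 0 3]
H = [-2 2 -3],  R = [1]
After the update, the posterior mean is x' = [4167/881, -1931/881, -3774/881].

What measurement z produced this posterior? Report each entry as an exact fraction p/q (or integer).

z = [-1]

x̄ = F·x = [5, -1, -6]
P̄ = F·P·Fᵀ + Q = [28 15 -20; 15 42 -32; -20 -32 64]
S = H·P̄·Hᵀ + R = [881]
K = P̄·Hᵀ·S⁻¹ = [34/881; 150/881; -216/881]
x' − x̄ = [-238/881, -1050/881, 1512/881] = K·y
y = (KᵀK)⁻¹·Kᵀ·(x' − x̄) = [-7]
z = y + H·x̄ = [-7] + [6] = [-1]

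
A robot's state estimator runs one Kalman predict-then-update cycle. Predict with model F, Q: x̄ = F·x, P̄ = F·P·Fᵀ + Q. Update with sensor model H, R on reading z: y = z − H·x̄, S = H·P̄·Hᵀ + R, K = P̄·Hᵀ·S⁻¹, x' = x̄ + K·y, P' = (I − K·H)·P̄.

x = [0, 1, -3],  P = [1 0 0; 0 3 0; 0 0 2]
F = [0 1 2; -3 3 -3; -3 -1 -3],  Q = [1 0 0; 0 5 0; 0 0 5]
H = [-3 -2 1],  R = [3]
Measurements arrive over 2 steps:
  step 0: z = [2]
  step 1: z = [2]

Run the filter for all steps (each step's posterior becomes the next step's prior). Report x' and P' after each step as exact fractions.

step 0: x' = [-1955/364, 45/4, 761/91], P' = [2343/364 -57/4 -870/91; -57/4 145/4 29; -870/91 29 2701/91]
step 1: x' = [-5506433/2458511, 13582507/2458511, 15392712/2458511], P' = [43325526/2458511 -108847460/2458511 -89149627/2458511; -108847460/2458511 283918533/2458511 240382812/2458511; -89149627/2458511 240382812/2458511 214571397/2458511]

step 0: x̄ = F·x = [-5, 12, 8]
step 0: P̄ = F·P·Fᵀ + Q = [12 -3 -15; -3 59 18; -15 18 35]
step 0: y = z − H·x̄ = [3]
step 0: S = H·P̄·Hᵀ + R = [364]
step 0: K = P̄·Hᵀ·S⁻¹ = [-45/364; -1/4; 11/91]
step 0: x' = x̄ + K·y = [-1955/364, 45/4, 761/91]
step 0: P' = (I − K·H)·P̄ = [2343/364 -57/4 -870/91; -57/4 145/4 29; -870/91 29 2701/91]
step 1: x̄ = F·x = [10183/364, 4509/182, -3681/182]
step 1: P̄ = F·P·Fᵀ + Q = [98999/364 21435/182 -47179/182; 21435/182 19904/91 -4029/91; -47179/182 -4029/91 25728/91]
step 1: y = z − H·x̄ = [56675/364]
step 1: S = H·P̄·Hᵀ + R = [2458511/364]
step 1: K = P̄·Hᵀ·S⁻¹ = [-477095/2458511; -303958/2458511; 418218/2458511]
step 1: x' = x̄ + K·y = [-5506433/2458511, 13582507/2458511, 15392712/2458511]
step 1: P' = (I − K·H)·P̄ = [43325526/2458511 -108847460/2458511 -89149627/2458511; -108847460/2458511 283918533/2458511 240382812/2458511; -89149627/2458511 240382812/2458511 214571397/2458511]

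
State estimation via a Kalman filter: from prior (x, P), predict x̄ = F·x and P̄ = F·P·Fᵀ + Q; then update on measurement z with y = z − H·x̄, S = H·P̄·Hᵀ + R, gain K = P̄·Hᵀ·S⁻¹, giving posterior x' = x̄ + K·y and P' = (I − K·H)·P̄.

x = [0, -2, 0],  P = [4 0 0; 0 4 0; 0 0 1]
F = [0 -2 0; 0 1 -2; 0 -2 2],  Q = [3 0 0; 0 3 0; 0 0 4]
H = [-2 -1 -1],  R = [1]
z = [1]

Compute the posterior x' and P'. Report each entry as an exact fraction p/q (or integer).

x̄ = F·x = [4, -2, 4]
P̄ = F·P·Fᵀ + Q = [19 -8 16; -8 11 -12; 16 -12 24]
y = z − H·x̄ = [11]
S = H·P̄·Hᵀ + R = [120]
K = P̄·Hᵀ·S⁻¹ = [-23/60; 17/120; -11/30]
x' = x̄ + K·y = [-13/60, -53/120, -1/30]
P' = (I − K·H)·P̄ = [41/30 -89/60 -13/15; -89/60 1031/120 -173/30; -13/15 -173/30 118/15]

x' = [-13/60, -53/120, -1/30]
P' = [41/30 -89/60 -13/15; -89/60 1031/120 -173/30; -13/15 -173/30 118/15]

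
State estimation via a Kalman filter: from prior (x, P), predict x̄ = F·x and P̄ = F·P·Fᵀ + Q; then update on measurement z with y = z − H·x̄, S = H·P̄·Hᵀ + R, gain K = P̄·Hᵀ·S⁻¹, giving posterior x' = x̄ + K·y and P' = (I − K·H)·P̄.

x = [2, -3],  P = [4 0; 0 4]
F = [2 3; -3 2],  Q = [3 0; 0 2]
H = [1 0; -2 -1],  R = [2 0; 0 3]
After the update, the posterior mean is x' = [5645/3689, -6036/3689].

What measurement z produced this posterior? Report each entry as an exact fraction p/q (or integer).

x̄ = F·x = [-5, -12]
P̄ = F·P·Fᵀ + Q = [55 0; 0 54]
S = H·P̄·Hᵀ + R = [57 -110; -110 277]
K = P̄·Hᵀ·S⁻¹ = [3135/3689 -220/3689; -5940/3689 -3078/3689]
x' − x̄ = [24090/3689, 38232/3689] = K·y
y = (KᵀK)⁻¹·Kᵀ·(x' − x̄) = [6, -24]
z = y + H·x̄ = [6, -24] + [-5, 22] = [1, -2]

z = [1, -2]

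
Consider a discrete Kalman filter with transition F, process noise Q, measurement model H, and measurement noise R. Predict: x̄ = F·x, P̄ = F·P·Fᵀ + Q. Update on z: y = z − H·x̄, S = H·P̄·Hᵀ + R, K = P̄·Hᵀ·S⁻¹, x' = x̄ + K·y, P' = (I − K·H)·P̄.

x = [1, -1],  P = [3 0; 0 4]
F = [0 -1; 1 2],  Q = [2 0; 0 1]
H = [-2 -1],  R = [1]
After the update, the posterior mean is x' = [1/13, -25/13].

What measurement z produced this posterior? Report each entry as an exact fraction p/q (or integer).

z = [2]

x̄ = F·x = [1, -1]
P̄ = F·P·Fᵀ + Q = [6 -8; -8 20]
S = H·P̄·Hᵀ + R = [13]
K = P̄·Hᵀ·S⁻¹ = [-4/13; -4/13]
x' − x̄ = [-12/13, -12/13] = K·y
y = (KᵀK)⁻¹·Kᵀ·(x' − x̄) = [3]
z = y + H·x̄ = [3] + [-1] = [2]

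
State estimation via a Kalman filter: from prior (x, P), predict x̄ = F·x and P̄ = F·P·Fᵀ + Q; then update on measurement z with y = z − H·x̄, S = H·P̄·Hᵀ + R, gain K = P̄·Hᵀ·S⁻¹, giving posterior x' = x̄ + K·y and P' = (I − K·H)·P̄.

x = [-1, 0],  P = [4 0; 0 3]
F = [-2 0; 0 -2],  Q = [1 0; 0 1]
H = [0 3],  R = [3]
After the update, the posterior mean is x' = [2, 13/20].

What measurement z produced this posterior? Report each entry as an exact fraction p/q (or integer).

x̄ = F·x = [2, 0]
P̄ = F·P·Fᵀ + Q = [17 0; 0 13]
S = H·P̄·Hᵀ + R = [120]
K = P̄·Hᵀ·S⁻¹ = [0; 13/40]
x' − x̄ = [0, 13/20] = K·y
y = (KᵀK)⁻¹·Kᵀ·(x' − x̄) = [2]
z = y + H·x̄ = [2] + [0] = [2]

z = [2]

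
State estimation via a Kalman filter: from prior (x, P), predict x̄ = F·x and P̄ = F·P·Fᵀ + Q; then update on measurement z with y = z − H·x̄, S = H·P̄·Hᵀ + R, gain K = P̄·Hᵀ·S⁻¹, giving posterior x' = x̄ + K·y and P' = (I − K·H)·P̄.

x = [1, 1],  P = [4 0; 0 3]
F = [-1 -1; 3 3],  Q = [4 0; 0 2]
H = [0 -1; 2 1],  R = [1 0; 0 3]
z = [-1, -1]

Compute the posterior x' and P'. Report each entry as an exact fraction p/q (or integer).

x̄ = F·x = [-2, 6]
P̄ = F·P·Fᵀ + Q = [11 -21; -21 65]
y = z − H·x̄ = [5, -3]
S = H·P̄·Hᵀ + R = [66 -23; -23 28]
K = P̄·Hᵀ·S⁻¹ = [611/1319 549/1319; -1291/1319 23/1319]
x' = x̄ + K·y = [-1230/1319, 1390/1319]
P' = (I − K·H)·P̄ = [1129/1319 -611/1319; -611/1319 1291/1319]

x' = [-1230/1319, 1390/1319]
P' = [1129/1319 -611/1319; -611/1319 1291/1319]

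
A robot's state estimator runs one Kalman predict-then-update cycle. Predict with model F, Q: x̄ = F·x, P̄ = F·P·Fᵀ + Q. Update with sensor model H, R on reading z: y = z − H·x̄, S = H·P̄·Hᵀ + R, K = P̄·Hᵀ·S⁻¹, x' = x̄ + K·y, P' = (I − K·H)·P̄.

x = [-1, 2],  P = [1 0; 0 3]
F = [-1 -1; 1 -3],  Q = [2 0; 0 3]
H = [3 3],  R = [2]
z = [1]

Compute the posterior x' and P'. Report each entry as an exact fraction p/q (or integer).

x' = [571/479, -428/479]
P' = [1110/479 -1082/479; -1082/479 1160/479]

x̄ = F·x = [-1, -7]
P̄ = F·P·Fᵀ + Q = [6 8; 8 31]
y = z − H·x̄ = [25]
S = H·P̄·Hᵀ + R = [479]
K = P̄·Hᵀ·S⁻¹ = [42/479; 117/479]
x' = x̄ + K·y = [571/479, -428/479]
P' = (I − K·H)·P̄ = [1110/479 -1082/479; -1082/479 1160/479]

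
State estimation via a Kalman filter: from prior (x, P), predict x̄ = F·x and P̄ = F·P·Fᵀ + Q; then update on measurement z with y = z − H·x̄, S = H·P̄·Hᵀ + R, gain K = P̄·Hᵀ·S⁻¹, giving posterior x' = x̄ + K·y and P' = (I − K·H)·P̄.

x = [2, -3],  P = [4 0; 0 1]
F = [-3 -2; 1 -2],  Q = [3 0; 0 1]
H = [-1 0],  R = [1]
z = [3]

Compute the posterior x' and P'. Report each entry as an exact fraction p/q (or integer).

x̄ = F·x = [0, 8]
P̄ = F·P·Fᵀ + Q = [43 -8; -8 9]
y = z − H·x̄ = [3]
S = H·P̄·Hᵀ + R = [44]
K = P̄·Hᵀ·S⁻¹ = [-43/44; 2/11]
x' = x̄ + K·y = [-129/44, 94/11]
P' = (I − K·H)·P̄ = [43/44 -2/11; -2/11 83/11]

x' = [-129/44, 94/11]
P' = [43/44 -2/11; -2/11 83/11]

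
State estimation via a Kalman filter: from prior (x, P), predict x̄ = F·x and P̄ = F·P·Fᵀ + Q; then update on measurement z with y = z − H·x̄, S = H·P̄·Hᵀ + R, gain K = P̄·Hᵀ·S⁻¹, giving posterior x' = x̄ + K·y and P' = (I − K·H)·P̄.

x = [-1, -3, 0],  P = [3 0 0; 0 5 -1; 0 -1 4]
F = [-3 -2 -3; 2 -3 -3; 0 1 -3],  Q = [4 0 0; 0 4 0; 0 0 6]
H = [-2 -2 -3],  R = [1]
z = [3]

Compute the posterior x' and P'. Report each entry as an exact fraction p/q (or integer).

x̄ = F·x = [9, 7, -3]
P̄ = F·P·Fᵀ + Q = [75 33 23; 33 79 15; 23 15 53]
y = z − H·x̄ = [26]
S = H·P̄·Hᵀ + R = [1814]
K = P̄·Hᵀ·S⁻¹ = [-285/1814; -269/1814; -235/1814]
x' = x̄ + K·y = [4458/907, 2852/907, -5776/907]
P' = (I − K·H)·P̄ = [54825/1814 -16803/1814 -25253/1814; -16803/1814 70945/1814 -36005/1814; -25253/1814 -36005/1814 40917/1814]

x' = [4458/907, 2852/907, -5776/907]
P' = [54825/1814 -16803/1814 -25253/1814; -16803/1814 70945/1814 -36005/1814; -25253/1814 -36005/1814 40917/1814]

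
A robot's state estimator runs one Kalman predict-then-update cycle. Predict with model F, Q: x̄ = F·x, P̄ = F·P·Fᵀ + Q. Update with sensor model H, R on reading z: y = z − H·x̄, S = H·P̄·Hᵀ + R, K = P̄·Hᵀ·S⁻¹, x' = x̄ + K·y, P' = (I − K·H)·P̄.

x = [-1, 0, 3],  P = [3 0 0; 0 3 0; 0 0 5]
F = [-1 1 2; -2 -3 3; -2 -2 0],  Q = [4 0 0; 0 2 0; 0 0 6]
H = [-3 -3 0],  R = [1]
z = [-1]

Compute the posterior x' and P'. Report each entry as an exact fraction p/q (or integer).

x' = [1654/1531, -1126/1531, -1708/1531]
P' = [16689/1531 -16632/1531 -15390/1531; -16632/1531 16745/1531 15420/1531; -15390/1531 15420/1531 37830/1531]

x̄ = F·x = [7, 11, 2]
P̄ = F·P·Fᵀ + Q = [30 27 0; 27 86 30; 0 30 30]
y = z − H·x̄ = [53]
S = H·P̄·Hᵀ + R = [1531]
K = P̄·Hᵀ·S⁻¹ = [-171/1531; -339/1531; -90/1531]
x' = x̄ + K·y = [1654/1531, -1126/1531, -1708/1531]
P' = (I − K·H)·P̄ = [16689/1531 -16632/1531 -15390/1531; -16632/1531 16745/1531 15420/1531; -15390/1531 15420/1531 37830/1531]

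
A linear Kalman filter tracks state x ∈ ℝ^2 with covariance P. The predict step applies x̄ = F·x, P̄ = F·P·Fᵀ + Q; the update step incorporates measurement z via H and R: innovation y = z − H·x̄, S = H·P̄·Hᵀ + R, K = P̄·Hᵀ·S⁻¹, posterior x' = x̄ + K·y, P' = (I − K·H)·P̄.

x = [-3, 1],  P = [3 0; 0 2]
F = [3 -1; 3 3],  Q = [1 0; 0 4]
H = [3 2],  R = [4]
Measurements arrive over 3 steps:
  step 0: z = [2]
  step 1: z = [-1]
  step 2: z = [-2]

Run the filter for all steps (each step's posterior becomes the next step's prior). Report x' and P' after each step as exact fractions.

step 0: x̄ = F·x = [-10, -6]
step 0: P̄ = F·P·Fᵀ + Q = [30 21; 21 49]
step 0: y = z − H·x̄ = [44]
step 0: S = H·P̄·Hᵀ + R = [722]
step 0: K = P̄·Hᵀ·S⁻¹ = [66/361; 161/722]
step 0: x' = x̄ + K·y = [-706/361, 1376/361]
step 0: P' = (I − K·H)·P̄ = [2118/361 -3045/361; -3045/361 9457/722]
step 1: x̄ = F·x = [-3494/361, 2010/361]
step 1: P̄ = F·P·Fᵀ + Q = [84843/722 -26787/722; -26787/722 16505/722]
step 1: y = z − H·x̄ = [6101/361]
step 1: S = H·P̄·Hᵀ + R = [511051/722]
step 1: K = P̄·Hᵀ·S⁻¹ = [200955/511051; -47351/511051]
step 1: x' = x̄ + K·y = [-1550099/511051, 2045219/511051]
step 1: P' = (I − K·H)·P̄ = [4122144/511051 -5781306/511051; -5781306/511051 8577257/511051]
step 2: x̄ = F·x = [-6695516/511051, 1485360/511051]
step 2: P̄ = F·P·Fᵀ + Q = [80875440/511051 -23320311/511051; -23320311/511051 12275305/511051]
step 2: y = z − H·x̄ = [16093726/511051]
step 2: S = H·P̄·Hᵀ + R = [499180652/511051]
step 2: K = P̄·Hᵀ·S⁻¹ = [97992849/249590326; -45410323/499180652]
step 2: x' = x̄ + K·y = [-92031871/124795163, 10411561/249590326]
step 2: P' = (I − K·H)·P̄ = [959327469/124795163 -2681996709/249590326; -2681996709/249590326 7955169481/499180652]

step 0: x' = [-706/361, 1376/361], P' = [2118/361 -3045/361; -3045/361 9457/722]
step 1: x' = [-1550099/511051, 2045219/511051], P' = [4122144/511051 -5781306/511051; -5781306/511051 8577257/511051]
step 2: x' = [-92031871/124795163, 10411561/249590326], P' = [959327469/124795163 -2681996709/249590326; -2681996709/249590326 7955169481/499180652]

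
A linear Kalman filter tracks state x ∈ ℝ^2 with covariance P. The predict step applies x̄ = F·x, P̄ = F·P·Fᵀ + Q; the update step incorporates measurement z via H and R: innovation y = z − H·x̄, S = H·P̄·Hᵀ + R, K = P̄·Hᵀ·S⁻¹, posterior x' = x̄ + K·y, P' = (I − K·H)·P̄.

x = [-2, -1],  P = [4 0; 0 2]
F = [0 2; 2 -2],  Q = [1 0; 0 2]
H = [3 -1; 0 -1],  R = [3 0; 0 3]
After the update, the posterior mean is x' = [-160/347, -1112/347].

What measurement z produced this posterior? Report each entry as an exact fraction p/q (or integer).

z = [2, 3]

x̄ = F·x = [-2, -2]
P̄ = F·P·Fᵀ + Q = [9 -8; -8 26]
S = H·P̄·Hᵀ + R = [158 50; 50 29]
K = P̄·Hᵀ·S⁻¹ = [205/694 -81/347; -25/347 -268/347]
x' − x̄ = [534/347, -418/347] = K·y
y = (KᵀK)⁻¹·Kᵀ·(x' − x̄) = [6, 1]
z = y + H·x̄ = [6, 1] + [-4, 2] = [2, 3]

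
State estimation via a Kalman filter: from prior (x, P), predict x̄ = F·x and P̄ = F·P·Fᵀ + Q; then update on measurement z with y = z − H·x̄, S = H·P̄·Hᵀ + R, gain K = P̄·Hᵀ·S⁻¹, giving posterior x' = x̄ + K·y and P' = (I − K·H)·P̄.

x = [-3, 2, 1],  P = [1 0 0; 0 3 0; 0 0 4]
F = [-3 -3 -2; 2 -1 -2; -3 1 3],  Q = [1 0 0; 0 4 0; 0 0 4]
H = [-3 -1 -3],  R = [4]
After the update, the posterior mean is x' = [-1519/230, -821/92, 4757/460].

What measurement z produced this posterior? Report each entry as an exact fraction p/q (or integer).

z = [-2]

x̄ = F·x = [1, -10, 14]
P̄ = F·P·Fᵀ + Q = [53 19 -24; 19 27 -33; -24 -33 52]
S = H·P̄·Hᵀ + R = [460]
K = P̄·Hᵀ·S⁻¹ = [-53/230; 3/92; -51/460]
x' − x̄ = [-1749/230, 99/92, -1683/460] = K·y
y = (KᵀK)⁻¹·Kᵀ·(x' − x̄) = [33]
z = y + H·x̄ = [33] + [-35] = [-2]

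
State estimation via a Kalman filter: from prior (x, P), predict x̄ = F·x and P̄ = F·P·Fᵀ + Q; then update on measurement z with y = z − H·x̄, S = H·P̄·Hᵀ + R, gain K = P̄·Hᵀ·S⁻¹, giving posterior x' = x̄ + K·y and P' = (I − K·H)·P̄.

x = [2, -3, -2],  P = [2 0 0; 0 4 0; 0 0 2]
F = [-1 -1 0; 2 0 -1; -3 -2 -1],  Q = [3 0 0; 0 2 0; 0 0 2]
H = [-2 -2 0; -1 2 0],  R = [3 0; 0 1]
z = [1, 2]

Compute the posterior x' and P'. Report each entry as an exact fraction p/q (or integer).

x' = [-2729/3586, 1152/1793, 2743/1793]
P' = [1499/3586 86/1793 1011/1793; 86/1793 340/1793 -6/1793; 1011/1793 -6/1793 27992/1793]

x̄ = F·x = [1, 6, 2]
P̄ = F·P·Fᵀ + Q = [9 -4 14; -4 12 -10; 14 -10 38]
y = z − H·x̄ = [15, -9]
S = H·P̄·Hᵀ + R = [55 -22; -22 74]
K = P̄·Hᵀ·S⁻¹ = [-557/1793 -105/326; -284/1793 54/163; -670/1793 -93/163]
x' = x̄ + K·y = [-2729/3586, 1152/1793, 2743/1793]
P' = (I − K·H)·P̄ = [1499/3586 86/1793 1011/1793; 86/1793 340/1793 -6/1793; 1011/1793 -6/1793 27992/1793]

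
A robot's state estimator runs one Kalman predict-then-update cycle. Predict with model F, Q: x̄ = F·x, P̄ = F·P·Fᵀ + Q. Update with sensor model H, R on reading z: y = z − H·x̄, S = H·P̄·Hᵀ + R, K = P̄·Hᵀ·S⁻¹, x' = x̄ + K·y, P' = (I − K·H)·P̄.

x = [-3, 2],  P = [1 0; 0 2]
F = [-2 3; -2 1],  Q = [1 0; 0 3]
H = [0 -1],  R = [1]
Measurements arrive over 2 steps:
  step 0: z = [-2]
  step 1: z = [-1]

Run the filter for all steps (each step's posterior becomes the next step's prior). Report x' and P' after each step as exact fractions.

step 0: x̄ = F·x = [12, 8]
step 0: P̄ = F·P·Fᵀ + Q = [23 10; 10 9]
step 0: y = z − H·x̄ = [6]
step 0: S = H·P̄·Hᵀ + R = [10]
step 0: K = P̄·Hᵀ·S⁻¹ = [-1; -9/10]
step 0: x' = x̄ + K·y = [6, 13/5]
step 0: P' = (I − K·H)·P̄ = [13 1; 1 9/10]
step 1: x̄ = F·x = [-21/5, -47/5]
step 1: P̄ = F·P·Fᵀ + Q = [491/10 467/10; 467/10 519/10]
step 1: y = z − H·x̄ = [-52/5]
step 1: S = H·P̄·Hᵀ + R = [529/10]
step 1: K = P̄·Hᵀ·S⁻¹ = [-467/529; -519/529]
step 1: x' = x̄ + K·y = [2635/529, 425/529]
step 1: P' = (I − K·H)·P̄ = [4165/529 467/529; 467/529 519/529]

step 0: x' = [6, 13/5], P' = [13 1; 1 9/10]
step 1: x' = [2635/529, 425/529], P' = [4165/529 467/529; 467/529 519/529]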